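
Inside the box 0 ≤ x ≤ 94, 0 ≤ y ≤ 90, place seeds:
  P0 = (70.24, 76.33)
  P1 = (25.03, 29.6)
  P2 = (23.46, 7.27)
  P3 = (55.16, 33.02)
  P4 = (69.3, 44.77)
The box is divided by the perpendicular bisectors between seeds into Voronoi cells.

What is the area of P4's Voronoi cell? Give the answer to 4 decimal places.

1. box [0,94]×[0,90]: [(0, 0) (94, 0) (94, 90) (0, 90)]
2. ⊥bis P4·P0 via (69.77,60.55): [(0, 62.6281) (0, 0) (94, 0) (94, 59.8283)]  |A|=5755.4502
3. ⊥bis P4·P1 via (47.165,37.185): [(38.8429, 61.4712) (59.9072, 0) (94, 0) (94, 59.8283)]  |A|=2697.8417
4. ⊥bis P4·P2 via (46.38,26.02): [(38.8429, 61.4712) (54.3145, 16.3208) (67.666, 0) (94, 0) (94, 59.8283)]  |A|=2634.5265
5. ⊥bis P4·P3 via (62.23,38.895): [(43.5872, 61.3298) (94, 0.6628) (94, 59.8283)]  |A|=1491.349
6. canonical 3-gon: [(43.5872, 61.3298) (94, 0.6628) (94, 59.8283)]
7. shoelace: 1491.349

Area of P4's cell: 1491.3490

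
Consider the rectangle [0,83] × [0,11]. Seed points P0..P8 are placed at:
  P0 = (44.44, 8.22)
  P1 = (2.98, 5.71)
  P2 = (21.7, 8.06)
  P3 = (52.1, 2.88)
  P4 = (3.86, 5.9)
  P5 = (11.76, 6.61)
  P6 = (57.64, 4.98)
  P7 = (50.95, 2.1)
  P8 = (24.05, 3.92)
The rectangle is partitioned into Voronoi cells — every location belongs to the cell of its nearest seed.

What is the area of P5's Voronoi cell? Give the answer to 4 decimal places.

Area of P5's cell: 98.8143

1. box [0,83]×[0,11]: [(0, 0) (83, 0) (83, 11) (0, 11)]
2. ⊥bis P5·P0 via (28.1,7.415): [(0, 0) (28.4653, 0) (27.9234, 11) (0, 11)]  |A|=310.1378
3. ⊥bis P5·P1 via (7.37,6.16): [(8.0014, 0) (28.4653, 0) (27.9234, 11) (6.8739, 11)]  |A|=228.3236
4. ⊥bis P5·P2 via (16.73,7.335): [(8.0014, 0) (17.8, 0) (16.1954, 11) (6.8739, 11)]  |A|=105.1603
5. ⊥bis P5·P3 via (31.93,4.745): [(8.0014, 0) (17.8, 0) (16.1954, 11) (6.8739, 11)]  |A|=105.1603
6. ⊥bis P5·P4 via (7.81,6.255): [(8.3722, 0) (17.8, 0) (16.1954, 11) (7.3836, 11)]  |A|=100.3181
7. ⊥bis P5·P6 via (34.7,5.795): [(8.3722, 0) (17.8, 0) (16.1954, 11) (7.3836, 11)]  |A|=100.3181
8. ⊥bis P5·P7 via (31.355,4.355): [(8.3722, 0) (17.8, 0) (16.1954, 11) (7.3836, 11)]  |A|=100.3181
9. ⊥bis P5·P8 via (17.905,5.265): [(8.3722, 0) (16.7526, 0) (17.3811, 2.8715) (16.1954, 11) (7.3836, 11)]  |A|=98.8143
10. canonical 5-gon: [(8.3722, 0) (16.7526, 0) (17.3811, 2.8715) (16.1954, 11) (7.3836, 11)]
11. shoelace: 98.8143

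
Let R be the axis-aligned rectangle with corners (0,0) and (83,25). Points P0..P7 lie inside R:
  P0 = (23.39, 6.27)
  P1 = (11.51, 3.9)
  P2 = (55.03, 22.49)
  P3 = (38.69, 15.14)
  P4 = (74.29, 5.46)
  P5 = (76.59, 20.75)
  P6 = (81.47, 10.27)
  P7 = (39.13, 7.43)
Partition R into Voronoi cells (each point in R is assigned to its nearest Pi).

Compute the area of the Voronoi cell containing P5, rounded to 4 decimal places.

1. box [0,83]×[0,25]: [(0, 0) (83, 0) (83, 25) (0, 25)]
2. ⊥bis P5·P0 via (49.99,13.51): [(53.6672, 0) (83, 0) (83, 25) (46.8626, 25)]  |A|=818.3774
3. ⊥bis P5·P1 via (44.05,12.325): [(53.6672, 0) (83, 0) (83, 25) (46.8626, 25)]  |A|=818.3774
4. ⊥bis P5·P2 via (65.81,21.62): [(64.0652, 0) (83, 0) (83, 25) (66.0828, 25)]  |A|=448.1507
5. ⊥bis P5·P3 via (57.64,17.945): [(64.0652, 0) (83, 0) (83, 25) (66.0828, 25)]  |A|=448.1507
6. ⊥bis P5·P4 via (75.44,13.105): [(65.2465, 14.6384) (83, 11.9678) (83, 25) (66.0828, 25)]  |A|=203.3285
7. ⊥bis P5·P6 via (79.03,15.51): [(65.2465, 14.6384) (74.2497, 13.2841) (83, 17.3586) (83, 25) (66.0828, 25)]  |A|=179.7428
8. ⊥bis P5·P7 via (57.86,14.09): [(65.2465, 14.6384) (74.2497, 13.2841) (83, 17.3586) (83, 25) (66.0828, 25)]  |A|=179.7428
9. canonical 5-gon: [(65.2465, 14.6384) (74.2497, 13.2841) (83, 17.3586) (83, 25) (66.0828, 25)]
10. shoelace: 179.7428

Area of P5's cell: 179.7428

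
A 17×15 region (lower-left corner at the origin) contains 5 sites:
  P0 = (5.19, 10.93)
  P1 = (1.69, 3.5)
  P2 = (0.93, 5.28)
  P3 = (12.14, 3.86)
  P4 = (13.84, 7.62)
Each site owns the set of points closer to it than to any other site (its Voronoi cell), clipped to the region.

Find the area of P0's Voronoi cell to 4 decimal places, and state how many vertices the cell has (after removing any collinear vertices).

Area of P0's cell: 76.3530 (6 vertices)

1. box [0,17]×[0,15]: [(0, 0) (17, 0) (17, 15) (0, 15)]
2. ⊥bis P0·P1 via (3.44,7.215): [(0, 8.8355) (17, 0.8274) (17, 15) (0, 15)]  |A|=172.8659
3. ⊥bis P0·P2 via (3.06,8.105): [(0, 10.4122) (5.5731, 6.2102) (17, 0.8274) (17, 15) (0, 15)]  |A|=168.4723
4. ⊥bis P0·P3 via (8.665,7.395): [(0, 10.4122) (5.5731, 6.2102) (6.8485, 5.6094) (16.4013, 15) (0, 15)]  |A|=93.7248
5. ⊥bis P0·P4 via (9.515,9.275): [(0, 10.4122) (5.5731, 6.2102) (6.8485, 5.6094) (8.8744, 7.6008) (11.7057, 15) (0, 15)]  |A|=76.353
6. canonical 6-gon: [(0, 10.4122) (5.5731, 6.2102) (6.8485, 5.6094) (8.8744, 7.6008) (11.7057, 15) (0, 15)]
7. shoelace: 76.353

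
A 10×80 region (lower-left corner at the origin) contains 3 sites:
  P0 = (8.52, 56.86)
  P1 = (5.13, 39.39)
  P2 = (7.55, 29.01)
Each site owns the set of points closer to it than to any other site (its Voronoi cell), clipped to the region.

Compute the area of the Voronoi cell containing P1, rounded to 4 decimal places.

Area of P1's cell: 145.9154

1. box [0,10]×[0,80]: [(0, 0) (10, 0) (10, 80) (0, 80)]
2. ⊥bis P1·P0 via (6.825,48.125): [(0, 49.4494) (0, 0) (10, 0) (10, 47.5089)]  |A|=484.7914
3. ⊥bis P1·P2 via (6.34,34.2): [(0, 49.4494) (0, 32.7219) (10, 35.0533) (10, 47.5089)]  |A|=145.9154
4. canonical 4-gon: [(0, 49.4494) (0, 32.7219) (10, 35.0533) (10, 47.5089)]
5. shoelace: 145.9154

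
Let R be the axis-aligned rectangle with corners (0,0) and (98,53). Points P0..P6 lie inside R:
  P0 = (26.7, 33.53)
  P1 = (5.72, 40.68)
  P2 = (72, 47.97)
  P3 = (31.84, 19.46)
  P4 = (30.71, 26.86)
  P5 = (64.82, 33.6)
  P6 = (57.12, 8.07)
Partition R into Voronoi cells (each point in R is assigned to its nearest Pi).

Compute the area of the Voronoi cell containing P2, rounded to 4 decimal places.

1. box [0,98]×[0,53]: [(0, 0) (98, 0) (98, 53) (0, 53)]
2. ⊥bis P2·P0 via (49.35,40.75): [(62.3396, 0) (98, 0) (98, 53) (45.4451, 53)]  |A|=2337.7036
3. ⊥bis P2·P1 via (38.86,44.325): [(62.3396, 0) (98, 0) (98, 53) (45.4451, 53)]  |A|=2337.7036
4. ⊥bis P2·P3 via (51.92,33.715): [(51.3256, 34.5523) (75.8546, 0) (98, 0) (98, 53) (45.4451, 53)]  |A|=2104.2166
5. ⊥bis P2·P4 via (51.355,37.415): [(48.8533, 42.3082) (56.6611, 27.0365) (75.8546, 0) (98, 0) (98, 53) (45.4451, 53)]  |A|=2092.8164
6. ⊥bis P2·P5 via (68.41,40.785): [(45.7259, 52.1191) (98, 26.0003) (98, 53) (45.4451, 53)]  |A|=728.8389
7. ⊥bis P2·P6 via (64.56,28.02): [(45.7259, 52.1191) (98, 26.0003) (98, 53) (45.4451, 53)]  |A|=728.8389
8. canonical 4-gon: [(45.7259, 52.1191) (98, 26.0003) (98, 53) (45.4451, 53)]
9. shoelace: 728.8389

Area of P2's cell: 728.8389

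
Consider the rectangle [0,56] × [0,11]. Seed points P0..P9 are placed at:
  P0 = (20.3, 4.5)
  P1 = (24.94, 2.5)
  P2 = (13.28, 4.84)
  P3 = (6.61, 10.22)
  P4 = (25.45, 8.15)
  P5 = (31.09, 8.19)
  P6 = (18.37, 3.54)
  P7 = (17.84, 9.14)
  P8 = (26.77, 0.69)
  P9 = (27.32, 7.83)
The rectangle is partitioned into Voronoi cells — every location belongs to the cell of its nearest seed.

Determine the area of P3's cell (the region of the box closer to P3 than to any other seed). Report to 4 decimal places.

Area of P3's cell: 91.2756

1. box [0,56]×[0,11]: [(0, 0) (56, 0) (56, 11) (0, 11)]
2. ⊥bis P3·P0 via (13.455,7.36): [(0, 0) (10.3798, 0) (14.9759, 11) (0, 11)]  |A|=139.4563
3. ⊥bis P3·P1 via (15.775,6.36): [(0, 0) (10.3798, 0) (14.9759, 11) (0, 11)]  |A|=139.4563
4. ⊥bis P3·P2 via (9.945,7.53): [(0, 0) (3.8713, 0) (12.7439, 11) (0, 11)]  |A|=91.3837
5. ⊥bis P3·P4 via (16.03,9.185): [(0, 0) (3.8713, 0) (12.7439, 11) (0, 11)]  |A|=91.3837
6. ⊥bis P3·P5 via (18.85,9.205): [(0, 0) (3.8713, 0) (12.7439, 11) (0, 11)]  |A|=91.3837
7. ⊥bis P3·P6 via (12.49,6.88): [(0, 0) (3.8713, 0) (12.7439, 11) (0, 11)]  |A|=91.3837
8. ⊥bis P3·P7 via (12.225,9.68): [(0, 0) (3.8713, 0) (12.2989, 10.4483) (12.3519, 11) (0, 11)]  |A|=91.2756
9. ⊥bis P3·P8 via (16.69,5.455): [(0, 0) (3.8713, 0) (12.2989, 10.4483) (12.3519, 11) (0, 11)]  |A|=91.2756
10. ⊥bis P3·P9 via (16.965,9.025): [(0, 0) (3.8713, 0) (12.2989, 10.4483) (12.3519, 11) (0, 11)]  |A|=91.2756
11. canonical 5-gon: [(0, 0) (3.8713, 0) (12.2989, 10.4483) (12.3519, 11) (0, 11)]
12. shoelace: 91.2756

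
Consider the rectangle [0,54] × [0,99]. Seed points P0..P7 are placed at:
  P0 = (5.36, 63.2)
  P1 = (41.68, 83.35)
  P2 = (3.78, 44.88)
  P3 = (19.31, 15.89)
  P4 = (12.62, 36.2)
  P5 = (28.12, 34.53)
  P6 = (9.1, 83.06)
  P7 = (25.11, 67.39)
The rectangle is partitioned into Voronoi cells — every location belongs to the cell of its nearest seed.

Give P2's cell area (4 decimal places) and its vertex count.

1. box [0,54]×[0,99]: [(0, 0) (54, 0) (54, 99) (0, 99)]
2. ⊥bis P2·P0 via (4.57,54.04): [(0, 54.4341) (0, 0) (54, 0) (54, 49.7769)]  |A|=2813.6989
3. ⊥bis P2·P1 via (22.73,64.115): [(35.6799, 51.3569) (0, 54.4341) (0, 0) (54, 0) (54, 33.3083)]  |A|=2662.8459
4. ⊥bis P2·P3 via (11.545,30.385): [(40.9682, 46.1471) (35.6799, 51.3569) (0, 54.4341) (0, 24.2003)]  |A|=704.1199
5. ⊥bis P2·P4 via (8.2,40.54): [(20.1374, 52.6974) (0, 54.4341) (0, 32.1888)]  |A|=223.9807
6. ⊥bis P2·P5 via (15.95,39.705): [(20.1374, 52.6974) (0, 54.4341) (0, 32.1888)]  |A|=223.9807
7. ⊥bis P2·P6 via (6.44,63.97): [(20.1374, 52.6974) (0, 54.4341) (0, 32.1888)]  |A|=223.9807
8. ⊥bis P2·P7 via (14.445,56.135): [(19.1423, 51.684) (17.866, 52.8933) (0, 54.4341) (0, 32.1888)]  |A|=222.7323
9. canonical 4-gon: [(19.1423, 51.684) (17.866, 52.8933) (0, 54.4341) (0, 32.1888)]
10. shoelace: 222.7323

Area of P2's cell: 222.7323 (4 vertices)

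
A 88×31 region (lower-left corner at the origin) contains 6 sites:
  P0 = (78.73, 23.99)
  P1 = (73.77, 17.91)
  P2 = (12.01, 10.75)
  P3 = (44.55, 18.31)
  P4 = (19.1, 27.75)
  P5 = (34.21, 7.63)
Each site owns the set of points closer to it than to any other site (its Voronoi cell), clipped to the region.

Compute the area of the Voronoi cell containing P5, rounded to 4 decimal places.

1. box [0,88]×[0,31]: [(0, 0) (88, 0) (88, 31) (0, 31)]
2. ⊥bis P5·P0 via (56.47,15.81): [(0, 0) (62.2798, 0) (50.8881, 31) (0, 31)]  |A|=1754.1014
3. ⊥bis P5·P1 via (53.99,12.77): [(0, 0) (57.3084, 0) (49.2528, 31) (0, 31)]  |A|=1651.6982
4. ⊥bis P5·P2 via (23.11,9.19): [(21.8184, 0) (57.3084, 0) (49.2528, 31) (26.1752, 31)]  |A|=907.797
5. ⊥bis P5·P3 via (39.38,12.97): [(25.5263, 26.3827) (21.8184, 0) (52.7765, 0)]  |A|=408.3783
6. ⊥bis P5·P4 via (26.655,17.69): [(31.0757, 21.0099) (24.0272, 15.7166) (21.8184, 0) (52.7765, 0)]  |A|=374.7559
7. canonical 4-gon: [(31.0757, 21.0099) (24.0272, 15.7166) (21.8184, 0) (52.7765, 0)]
8. shoelace: 374.7559

Area of P5's cell: 374.7559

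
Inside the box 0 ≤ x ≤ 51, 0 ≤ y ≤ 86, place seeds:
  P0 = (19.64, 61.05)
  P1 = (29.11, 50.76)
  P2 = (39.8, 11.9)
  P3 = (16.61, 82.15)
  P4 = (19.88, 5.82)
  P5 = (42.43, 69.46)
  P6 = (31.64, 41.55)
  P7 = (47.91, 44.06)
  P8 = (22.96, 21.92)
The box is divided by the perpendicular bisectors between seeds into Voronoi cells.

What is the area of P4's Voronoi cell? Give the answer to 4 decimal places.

1. box [0,51]×[0,86]: [(0, 0) (51, 0) (51, 86) (0, 86)]
2. ⊥bis P4·P0 via (19.76,33.435): [(0, 33.3491) (0, 0) (51, 0) (51, 33.5708)]  |A|=1706.4571
3. ⊥bis P4·P1 via (24.495,28.29): [(0, 33.3209) (0, 0) (51, 0) (51, 22.8463)]  |A|=1432.263
4. ⊥bis P4·P2 via (29.84,8.86): [(23.8704, 28.4183) (0, 33.3209) (0, 0) (32.5443, 0)]  |A|=860.1177
5. ⊥bis P4·P3 via (18.245,43.985): [(23.8704, 28.4183) (0, 33.3209) (0, 0) (32.5443, 0)]  |A|=860.1177
6. ⊥bis P4·P5 via (31.155,37.64): [(23.8704, 28.4183) (0, 33.3209) (0, 0) (32.5443, 0)]  |A|=860.1177
7. ⊥bis P4·P6 via (25.76,23.685): [(25.2654, 23.8478) (0, 32.1635) (0, 0) (32.5443, 0)]  |A|=794.3666
8. ⊥bis P4·P7 via (33.895,24.94): [(25.2654, 23.8478) (0, 32.1635) (0, 0) (32.5443, 0)]  |A|=794.3666
9. ⊥bis P4·P8 via (21.42,13.87): [(28.7382, 12.47) (0, 17.9677) (0, 0) (32.5443, 0)]  |A|=461.0933
10. canonical 4-gon: [(28.7382, 12.47) (0, 17.9677) (0, 0) (32.5443, 0)]
11. shoelace: 461.0933

Area of P4's cell: 461.0933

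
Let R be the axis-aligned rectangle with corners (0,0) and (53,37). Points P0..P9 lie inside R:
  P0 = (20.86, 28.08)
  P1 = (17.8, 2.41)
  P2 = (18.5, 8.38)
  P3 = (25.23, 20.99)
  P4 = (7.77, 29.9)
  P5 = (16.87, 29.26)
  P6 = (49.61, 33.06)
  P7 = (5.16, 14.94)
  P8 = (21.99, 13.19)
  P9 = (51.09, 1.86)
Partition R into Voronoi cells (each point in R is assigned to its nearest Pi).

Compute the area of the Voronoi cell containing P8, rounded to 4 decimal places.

1. box [0,53]×[0,37]: [(0, 0) (53, 0) (53, 37) (0, 37)]
2. ⊥bis P8·P0 via (21.425,20.635): [(0, 19.0091) (0, 0) (53, 0) (53, 23.0312)]  |A|=1114.0675
3. ⊥bis P8·P1 via (19.895,7.8): [(0, 19.0091) (0, 15.5328) (39.9628, 0) (53, 0) (53, 23.0312)]  |A|=803.6997
4. ⊥bis P8·P2 via (20.245,10.785): [(8.0667, 19.6212) (29.5093, 4.0631) (39.9628, 0) (53, 0) (53, 23.0312)]  |A|=683.0946
5. ⊥bis P8·P3 via (23.61,17.09): [(16.0565, 20.2276) (8.0667, 19.6212) (29.5093, 4.0631) (39.9628, 0) (53, 0) (53, 4.8818)]  |A|=347.8443
6. ⊥bis P8·P4 via (14.88,21.545): [(16.0565, 20.2276) (13.0651, 20.0006) (10.5241, 17.8382) (29.5093, 4.0631) (39.9628, 0) (53, 0) (53, 4.8818)]  |A|=342.922
7. ⊥bis P8·P5 via (19.43,21.225): [(16.162, 20.1838) (11.556, 18.7163) (10.5241, 17.8382) (29.5093, 4.0631) (39.9628, 0) (53, 0) (53, 4.8818)]  |A|=340.9941
8. ⊥bis P8·P6 via (35.8,23.125): [(47.1872, 7.2964) (16.162, 20.1838) (11.556, 18.7163) (10.5241, 17.8382) (29.5093, 4.0631) (39.9628, 0) (52.4363, 0)]  |A|=324.7489
9. ⊥bis P8·P7 via (13.575,14.065): [(47.1872, 7.2964) (16.162, 20.1838) (14.1444, 19.541) (13.7258, 15.5152) (29.5093, 4.0631) (39.9628, 0) (52.4363, 0)]  |A|=317.107
10. ⊥bis P8·P9 via (36.54,7.525): [(37.9456, 11.1352) (16.162, 20.1838) (14.1444, 19.541) (13.7258, 15.5152) (29.5093, 4.0631) (34.4452, 2.1446)]  |A|=195.4627
11. canonical 6-gon: [(37.9456, 11.1352) (16.162, 20.1838) (14.1444, 19.541) (13.7258, 15.5152) (29.5093, 4.0631) (34.4452, 2.1446)]
12. shoelace: 195.4627

Area of P8's cell: 195.4627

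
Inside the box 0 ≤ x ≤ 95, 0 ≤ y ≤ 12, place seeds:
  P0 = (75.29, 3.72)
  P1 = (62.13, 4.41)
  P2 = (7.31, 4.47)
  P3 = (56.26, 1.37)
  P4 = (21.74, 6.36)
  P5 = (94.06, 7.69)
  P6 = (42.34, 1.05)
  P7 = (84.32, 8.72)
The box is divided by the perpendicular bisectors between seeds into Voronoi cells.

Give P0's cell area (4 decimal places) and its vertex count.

1. box [0,95]×[0,12]: [(0, 0) (95, 0) (95, 12) (0, 12)]
2. ⊥bis P0·P1 via (68.71,4.065): [(68.4969, 0) (95, 0) (95, 12) (69.126, 12)]  |A|=314.2625
3. ⊥bis P0·P2 via (41.3,4.095): [(68.4969, 0) (95, 0) (95, 12) (69.126, 12)]  |A|=314.2625
4. ⊥bis P0·P3 via (65.775,2.545): [(68.4969, 0) (95, 0) (95, 12) (69.126, 12)]  |A|=314.2625
5. ⊥bis P0·P4 via (48.515,5.04): [(68.4969, 0) (95, 0) (95, 12) (69.126, 12)]  |A|=314.2625
6. ⊥bis P0·P5 via (84.675,5.705): [(68.4969, 0) (85.8817, 0) (83.3436, 12) (69.126, 12)]  |A|=189.6138
7. ⊥bis P0·P6 via (58.815,2.385): [(68.4969, 0) (85.8817, 0) (83.3436, 12) (69.126, 12)]  |A|=189.6138
8. ⊥bis P0·P7 via (79.805,6.22): [(68.4969, 0) (83.2491, 0) (76.6046, 12) (69.126, 12)]  |A|=133.3843
9. canonical 4-gon: [(68.4969, 0) (83.2491, 0) (76.6046, 12) (69.126, 12)]
10. shoelace: 133.3843

Area of P0's cell: 133.3843 (4 vertices)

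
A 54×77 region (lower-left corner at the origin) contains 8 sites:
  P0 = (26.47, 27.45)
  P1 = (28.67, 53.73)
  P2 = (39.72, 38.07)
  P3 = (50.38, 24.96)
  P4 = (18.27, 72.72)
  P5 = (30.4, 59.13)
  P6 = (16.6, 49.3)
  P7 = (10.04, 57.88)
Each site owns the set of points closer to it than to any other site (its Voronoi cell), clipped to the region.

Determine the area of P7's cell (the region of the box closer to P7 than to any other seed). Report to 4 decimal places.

1. box [0,54]×[0,77]: [(0, 0) (54, 0) (54, 77) (0, 77)]
2. ⊥bis P7·P0 via (18.255,42.665): [(0, 32.8086) (54, 61.9647) (54, 77) (0, 77)]  |A|=1599.1199
3. ⊥bis P7·P1 via (19.355,55.805): [(0, 32.8086) (16.1782, 41.5437) (24.0764, 77) (0, 77)]  |A|=784.2977
4. ⊥bis P7·P2 via (24.88,47.975): [(0, 32.8086) (16.1782, 41.5437) (24.0764, 77) (0, 77)]  |A|=784.2977
5. ⊥bis P7·P3 via (30.21,41.42): [(0, 32.8086) (16.1782, 41.5437) (24.0764, 77) (0, 77)]  |A|=784.2977
6. ⊥bis P7·P4 via (14.155,65.3): [(0, 73.1501) (0, 32.8086) (16.1782, 41.5437) (20.6658, 61.6892)]  |A|=560.2035
7. ⊥bis P7·P5 via (20.22,58.505): [(20.0019, 62.0574) (0, 73.1501) (0, 32.8086) (16.1782, 41.5437) (20.1631, 59.4325)]  |A|=559.3619
8. ⊥bis P7·P6 via (13.32,53.59): [(20.0019, 62.0574) (0, 73.1501) (0, 43.4059) (19.9991, 58.6967) (20.1631, 59.4325)]  |A|=331.3293
9. canonical 5-gon: [(20.0019, 62.0574) (0, 73.1501) (0, 43.4059) (19.9991, 58.6967) (20.1631, 59.4325)]
10. shoelace: 331.3293

Area of P7's cell: 331.3293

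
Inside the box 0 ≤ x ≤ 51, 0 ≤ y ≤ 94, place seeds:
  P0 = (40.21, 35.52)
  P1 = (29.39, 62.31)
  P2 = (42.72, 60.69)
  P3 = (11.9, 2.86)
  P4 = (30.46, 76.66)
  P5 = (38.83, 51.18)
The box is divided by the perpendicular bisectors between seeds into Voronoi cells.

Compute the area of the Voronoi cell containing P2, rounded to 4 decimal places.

Area of P2's cell: 284.5187

1. box [0,51]×[0,94]: [(0, 0) (51, 0) (51, 94) (0, 94)]
2. ⊥bis P2·P0 via (41.465,48.105): [(0, 52.24) (51, 47.1542) (51, 94) (0, 94)]  |A|=2259.4499
3. ⊥bis P2·P1 via (36.055,61.5): [(34.5114, 48.7984) (51, 47.1542) (51, 94) (40.0047, 94)]  |A|=634.7134
4. ⊥bis P2·P3 via (27.31,31.775): [(34.5114, 48.7984) (51, 47.1542) (51, 94) (40.0047, 94)]  |A|=634.7134
5. ⊥bis P2·P4 via (36.59,68.675): [(36.9617, 68.9603) (34.5114, 48.7984) (51, 47.1542) (51, 79.7374)]  |A|=396.9429
6. ⊥bis P2·P5 via (40.775,55.935): [(36.9617, 68.9603) (35.6342, 58.0378) (51, 51.7525) (51, 79.7374)]  |A|=284.5187
7. canonical 4-gon: [(36.9617, 68.9603) (35.6342, 58.0378) (51, 51.7525) (51, 79.7374)]
8. shoelace: 284.5187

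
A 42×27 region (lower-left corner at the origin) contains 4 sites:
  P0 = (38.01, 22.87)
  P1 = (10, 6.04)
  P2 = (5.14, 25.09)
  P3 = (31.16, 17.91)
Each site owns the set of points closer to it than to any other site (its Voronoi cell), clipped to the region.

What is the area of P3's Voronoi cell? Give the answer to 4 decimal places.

Area of P3's cell: 464.8886

1. box [0,42]×[0,27]: [(0, 0) (42, 0) (42, 27) (0, 27)]
2. ⊥bis P3·P0 via (34.585,20.39): [(0, 0) (42, 0) (42, 10.1495) (29.7988, 27) (0, 27)]  |A|=1031.2018
3. ⊥bis P3·P1 via (20.58,11.975): [(27.2975, 0) (42, 0) (42, 10.1495) (29.7988, 27) (12.1515, 27)]  |A|=498.6395
4. ⊥bis P3·P2 via (18.15,21.5): [(17.1895, 18.0191) (27.2975, 0) (42, 0) (42, 10.1495) (29.7988, 27) (19.6677, 27)]  |A|=464.8886
5. canonical 6-gon: [(17.1895, 18.0191) (27.2975, 0) (42, 0) (42, 10.1495) (29.7988, 27) (19.6677, 27)]
6. shoelace: 464.8886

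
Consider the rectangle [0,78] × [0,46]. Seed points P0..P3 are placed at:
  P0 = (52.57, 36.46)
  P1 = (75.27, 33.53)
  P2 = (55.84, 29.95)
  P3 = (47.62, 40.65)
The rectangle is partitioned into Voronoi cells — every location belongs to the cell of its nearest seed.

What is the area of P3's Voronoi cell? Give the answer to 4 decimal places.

Area of P3's cell: 1548.8713

1. box [0,78]×[0,46]: [(0, 0) (78, 0) (78, 46) (0, 46)]
2. ⊥bis P3·P0 via (50.095,38.555): [(0, 0) (17.4596, 0) (56.3969, 46) (0, 46)]  |A|=1698.6992
3. ⊥bis P3·P1 via (61.445,37.09): [(0, 0) (17.4596, 0) (56.3969, 46) (0, 46)]  |A|=1698.6992
4. ⊥bis P3·P2 via (51.73,35.3): [(0, 0) (5.7799, 0) (39.1766, 25.6562) (56.3969, 46) (0, 46)]  |A|=1548.8713
5. canonical 5-gon: [(0, 0) (5.7799, 0) (39.1766, 25.6562) (56.3969, 46) (0, 46)]
6. shoelace: 1548.8713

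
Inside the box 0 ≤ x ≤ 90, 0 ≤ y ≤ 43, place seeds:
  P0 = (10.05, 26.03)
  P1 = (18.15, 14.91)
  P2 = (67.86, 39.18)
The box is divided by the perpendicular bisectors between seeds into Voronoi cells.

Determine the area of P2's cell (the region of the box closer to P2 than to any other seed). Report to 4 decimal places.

1. box [0,90]×[0,43]: [(0, 0) (90, 0) (90, 43) (0, 43)]
2. ⊥bis P2·P0 via (38.955,32.605): [(46.3716, 0) (90, 0) (90, 43) (36.5905, 43)]  |A|=2086.315
3. ⊥bis P2·P1 via (43.005,27.045): [(37.7901, 37.7263) (56.2092, 0) (90, 0) (90, 43) (36.5905, 43)]  |A|=1900.7473
4. canonical 5-gon: [(37.7901, 37.7263) (56.2092, 0) (90, 0) (90, 43) (36.5905, 43)]
5. shoelace: 1900.7473

Area of P2's cell: 1900.7473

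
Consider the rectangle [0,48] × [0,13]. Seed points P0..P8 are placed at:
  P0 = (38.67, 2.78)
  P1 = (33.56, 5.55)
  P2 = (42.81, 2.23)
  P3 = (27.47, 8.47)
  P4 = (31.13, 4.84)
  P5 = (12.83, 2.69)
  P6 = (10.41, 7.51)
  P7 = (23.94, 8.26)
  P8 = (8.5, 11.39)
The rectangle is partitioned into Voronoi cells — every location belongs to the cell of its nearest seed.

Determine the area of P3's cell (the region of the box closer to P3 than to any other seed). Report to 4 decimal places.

1. box [0,48]×[0,13]: [(0, 0) (48, 0) (48, 13) (0, 13)]
2. ⊥bis P3·P0 via (33.07,5.625): [(0, 0) (30.2123, 0) (36.8168, 13) (0, 13)]  |A|=435.6889
3. ⊥bis P3·P1 via (30.515,7.01): [(0, 0) (27.1539, 0) (33.3871, 13) (0, 13)]  |A|=393.5161
4. ⊥bis P3·P2 via (35.14,5.35): [(0, 0) (27.1539, 0) (33.3871, 13) (0, 13)]  |A|=393.5161
5. ⊥bis P3·P4 via (29.3,6.655): [(0, 0) (22.6995, 0) (31.3226, 8.6943) (33.3871, 13) (0, 13)]  |A|=374.1524
6. ⊥bis P3·P5 via (20.15,5.58): [(22.353, 0) (22.6995, 0) (31.3226, 8.6943) (33.3871, 13) (17.2205, 13)]  |A|=116.9244
7. ⊥bis P3·P6 via (18.94,7.99): [(18.897, 8.7536) (22.353, 0) (22.6995, 0) (31.3226, 8.6943) (33.3871, 13) (18.6581, 13)]  |A|=113.8721
8. ⊥bis P3·P7 via (25.705,8.365): [(26.0044, 3.3322) (31.3226, 8.6943) (33.3871, 13) (25.4293, 13)]  |A|=44.3815
9. ⊥bis P3·P8 via (17.985,9.93): [(26.0044, 3.3322) (31.3226, 8.6943) (33.3871, 13) (25.4293, 13)]  |A|=44.3815
10. canonical 4-gon: [(26.0044, 3.3322) (31.3226, 8.6943) (33.3871, 13) (25.4293, 13)]
11. shoelace: 44.3815

Area of P3's cell: 44.3815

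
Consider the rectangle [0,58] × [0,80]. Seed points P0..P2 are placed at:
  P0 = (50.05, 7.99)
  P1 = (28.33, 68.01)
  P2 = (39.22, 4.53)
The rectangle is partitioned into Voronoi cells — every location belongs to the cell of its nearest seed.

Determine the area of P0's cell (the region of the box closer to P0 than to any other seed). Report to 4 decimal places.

Area of P0's cell: 722.9817

1. box [0,58]×[0,80]: [(0, 0) (58, 0) (58, 80) (0, 80)]
2. ⊥bis P0·P1 via (39.19,38): [(0, 23.8179) (0, 0) (58, 0) (58, 44.807)]  |A|=1990.1221
3. ⊥bis P0·P2 via (44.635,6.26): [(34.9812, 36.4769) (46.635, 0) (58, 0) (58, 44.807)]  |A|=722.9817
4. canonical 4-gon: [(34.9812, 36.4769) (46.635, 0) (58, 0) (58, 44.807)]
5. shoelace: 722.9817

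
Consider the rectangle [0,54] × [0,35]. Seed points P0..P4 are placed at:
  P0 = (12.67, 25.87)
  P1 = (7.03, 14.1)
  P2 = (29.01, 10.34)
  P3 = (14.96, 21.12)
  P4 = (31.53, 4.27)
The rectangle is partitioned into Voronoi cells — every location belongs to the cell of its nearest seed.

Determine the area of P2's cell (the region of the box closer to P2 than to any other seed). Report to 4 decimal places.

1. box [0,54]×[0,35]: [(0, 0) (54, 0) (54, 35) (0, 35)]
2. ⊥bis P2·P0 via (20.84,18.105): [(3.6325, 0) (54, 0) (54, 35) (36.8975, 35)]  |A|=1180.7253
3. ⊥bis P2·P1 via (18.02,12.22): [(18.6287, 15.7784) (15.9296, 0) (54, 0) (54, 35) (36.8975, 35)]  |A|=1083.7112
4. ⊥bis P2·P3 via (21.985,15.73): [(36.2365, 34.3045) (17.6551, 10.0866) (15.9296, 0) (54, 0) (54, 35) (36.8975, 35)]  |A|=1042.6206
5. ⊥bis P2·P4 via (30.27,7.305): [(36.2365, 34.3045) (17.6551, 10.0866) (16.1785, 1.4548) (54, 17.1567) (54, 35) (36.8975, 35)]  |A|=690.4824
6. canonical 6-gon: [(36.2365, 34.3045) (17.6551, 10.0866) (16.1785, 1.4548) (54, 17.1567) (54, 35) (36.8975, 35)]
7. shoelace: 690.4824

Area of P2's cell: 690.4824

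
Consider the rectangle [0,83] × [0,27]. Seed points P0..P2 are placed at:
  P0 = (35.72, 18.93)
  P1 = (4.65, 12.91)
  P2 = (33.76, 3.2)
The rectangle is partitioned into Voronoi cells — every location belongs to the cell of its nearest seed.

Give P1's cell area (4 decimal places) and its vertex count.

Area of P1's cell: 514.4345 (5 vertices)

1. box [0,83]×[0,27]: [(0, 0) (83, 0) (83, 27) (0, 27)]
2. ⊥bis P1·P0 via (20.185,15.92): [(0, 0) (23.2696, 0) (18.0382, 27) (0, 27)]  |A|=557.655
3. ⊥bis P1·P2 via (19.205,8.055): [(0, 0) (16.5182, 0) (20.7889, 12.8033) (18.0382, 27) (0, 27)]  |A|=514.4345
4. canonical 5-gon: [(0, 0) (16.5182, 0) (20.7889, 12.8033) (18.0382, 27) (0, 27)]
5. shoelace: 514.4345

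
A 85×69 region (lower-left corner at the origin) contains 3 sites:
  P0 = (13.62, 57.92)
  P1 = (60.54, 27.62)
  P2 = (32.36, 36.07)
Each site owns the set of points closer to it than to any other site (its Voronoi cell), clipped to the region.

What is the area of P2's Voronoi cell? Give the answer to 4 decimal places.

1. box [0,85]×[0,69]: [(0, 0) (85, 0) (85, 69) (0, 69)]
2. ⊥bis P2·P0 via (22.99,46.995): [(0, 27.2773) (0, 0) (85, 0) (85, 69) (48.6468, 69)]  |A|=4850.1602
3. ⊥bis P2·P1 via (46.45,31.845): [(0, 27.2773) (0, 0) (36.901, 0) (57.5912, 69) (48.6468, 69)]  |A|=2245.1427
4. canonical 5-gon: [(0, 27.2773) (0, 0) (36.901, 0) (57.5912, 69) (48.6468, 69)]
5. shoelace: 2245.1427

Area of P2's cell: 2245.1427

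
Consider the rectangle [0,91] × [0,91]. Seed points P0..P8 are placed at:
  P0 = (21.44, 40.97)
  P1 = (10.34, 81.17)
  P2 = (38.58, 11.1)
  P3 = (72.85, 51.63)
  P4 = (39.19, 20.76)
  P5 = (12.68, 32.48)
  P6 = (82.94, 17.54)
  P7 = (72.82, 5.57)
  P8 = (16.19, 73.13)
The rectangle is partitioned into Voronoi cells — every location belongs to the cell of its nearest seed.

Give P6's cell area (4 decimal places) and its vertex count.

Area of P6's cell: 623.5514 (4 vertices)

1. box [0,91]×[0,91]: [(0, 0) (91, 0) (91, 91) (0, 91)]
2. ⊥bis P6·P0 via (52.19,29.255): [(41.0446, 0) (91, 0) (91, 91) (75.7133, 91)]  |A|=2968.5157
3. ⊥bis P6·P1 via (46.64,49.355): [(70.0032, 76.0117) (41.0446, 0) (91, 0) (91, 91) (83.1396, 91)]  |A|=2912.8621
4. ⊥bis P6·P2 via (60.76,14.32): [(70.0032, 76.0117) (56.8254, 41.4222) (62.8389, 0) (91, 0) (91, 91) (83.1396, 91)]  |A|=2461.4767
5. ⊥bis P6·P3 via (77.895,34.585): [(58.6452, 28.8874) (62.8389, 0) (91, 0) (91, 38.4638)]  |A|=1028.9959
6. ⊥bis P6·P4 via (61.065,19.15): [(61.8515, 29.8364) (60.7265, 14.5508) (62.8389, 0) (91, 0) (91, 38.4638)]  |A|=1005.0241
7. ⊥bis P6·P5 via (47.81,25.01): [(61.8515, 29.8364) (60.7265, 14.5508) (62.8389, 0) (91, 0) (91, 38.4638)]  |A|=1005.0241
8. ⊥bis P6·P7 via (77.88,11.555): [(61.8515, 29.8364) (61.5238, 25.3833) (91, 0.4627) (91, 38.4638)]  |A|=623.5514
9. ⊥bis P6·P8 via (49.565,45.335): [(61.8515, 29.8364) (61.5238, 25.3833) (91, 0.4627) (91, 38.4638)]  |A|=623.5514
10. canonical 4-gon: [(61.8515, 29.8364) (61.5238, 25.3833) (91, 0.4627) (91, 38.4638)]
11. shoelace: 623.5514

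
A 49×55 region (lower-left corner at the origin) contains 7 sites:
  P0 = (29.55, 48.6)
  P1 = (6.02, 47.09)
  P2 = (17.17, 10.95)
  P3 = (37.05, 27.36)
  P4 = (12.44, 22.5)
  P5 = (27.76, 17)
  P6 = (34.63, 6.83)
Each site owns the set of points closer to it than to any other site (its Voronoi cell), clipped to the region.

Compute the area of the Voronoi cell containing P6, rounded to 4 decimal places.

1. box [0,49]×[0,55]: [(0, 0) (49, 0) (49, 55) (0, 55)]
2. ⊥bis P6·P0 via (32.09,27.715): [(0, 23.8123) (0, 0) (49, 0) (49, 29.7716)]  |A|=1312.8039
3. ⊥bis P6·P1 via (20.325,26.96): [(19.1776, 26.1446) (0, 12.5164) (0, 0) (49, 0) (49, 29.7716)]  |A|=1204.4904
4. ⊥bis P6·P2 via (25.9,8.89): [(30.2905, 27.4961) (23.8022, 0) (49, 0) (49, 29.7716)]  |A|=624.9268
5. ⊥bis P6·P3 via (35.84,17.095): [(28.0527, 18.0129) (23.8022, 0) (49, 0) (49, 15.5437)]  |A|=389.7424
6. ⊥bis P6·P4 via (23.535,14.665): [(28.0527, 18.0129) (23.8022, 0) (49, 0) (49, 15.5437)]  |A|=389.7424
7. ⊥bis P6·P5 via (31.195,11.915): [(38.414, 16.7916) (25.7451, 8.2335) (23.8022, 0) (49, 0) (49, 15.5437)]  |A|=337.6692
8. canonical 5-gon: [(38.414, 16.7916) (25.7451, 8.2335) (23.8022, 0) (49, 0) (49, 15.5437)]
9. shoelace: 337.6692

Area of P6's cell: 337.6692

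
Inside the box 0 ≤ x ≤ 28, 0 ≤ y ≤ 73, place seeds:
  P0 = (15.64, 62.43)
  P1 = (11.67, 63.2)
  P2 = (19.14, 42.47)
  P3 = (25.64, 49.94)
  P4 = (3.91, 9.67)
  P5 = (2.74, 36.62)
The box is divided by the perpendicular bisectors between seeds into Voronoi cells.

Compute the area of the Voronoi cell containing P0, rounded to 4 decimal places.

1. box [0,28]×[0,73]: [(0, 0) (28, 0) (28, 73) (0, 73)]
2. ⊥bis P0·P1 via (13.655,62.815): [(1.4717, 0) (28, 0) (28, 73) (15.6304, 73)]  |A|=1419.7709
3. ⊥bis P0·P2 via (17.39,52.45): [(11.4424, 51.4071) (28, 54.3105) (28, 73) (15.6304, 73)]  |A|=288.2746
4. ⊥bis P0·P3 via (20.64,56.185): [(11.4424, 51.4071) (15.5782, 52.1323) (28, 62.0777) (28, 73) (15.6304, 73)]  |A|=240.0329
5. ⊥bis P0·P4 via (9.775,36.05): [(11.4424, 51.4071) (15.5782, 52.1323) (28, 62.0777) (28, 73) (15.6304, 73)]  |A|=240.0329
6. ⊥bis P0·P5 via (9.19,49.525): [(11.4424, 51.4071) (15.5782, 52.1323) (28, 62.0777) (28, 73) (15.6304, 73)]  |A|=240.0329
7. canonical 5-gon: [(11.4424, 51.4071) (15.5782, 52.1323) (28, 62.0777) (28, 73) (15.6304, 73)]
8. shoelace: 240.0329

Area of P0's cell: 240.0329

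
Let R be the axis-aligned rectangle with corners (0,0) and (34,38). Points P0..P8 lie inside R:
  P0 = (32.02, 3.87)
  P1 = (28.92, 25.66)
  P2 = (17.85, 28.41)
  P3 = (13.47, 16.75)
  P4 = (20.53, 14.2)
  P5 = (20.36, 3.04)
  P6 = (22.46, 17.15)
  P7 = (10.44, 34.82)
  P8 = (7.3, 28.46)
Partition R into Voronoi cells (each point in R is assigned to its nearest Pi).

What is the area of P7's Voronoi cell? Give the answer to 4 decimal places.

1. box [0,34]×[0,38]: [(0, 0) (34, 0) (34, 38) (0, 38)]
2. ⊥bis P7·P0 via (21.23,19.345): [(0, 4.5423) (34, 28.2489) (34, 38) (0, 38)]  |A|=734.549
3. ⊥bis P7·P1 via (19.68,30.24): [(0, 4.5423) (10.6089, 11.9394) (23.5264, 38) (0, 38)]  |A|=484.0311
4. ⊥bis P7·P2 via (14.145,31.615): [(0, 15.2633) (19.6683, 38) (0, 38)]  |A|=223.5965
5. ⊥bis P7·P3 via (11.955,25.785): [(0, 23.7804) (8.6177, 25.2254) (19.6683, 38) (0, 38)]  |A|=186.8977
6. ⊥bis P7·P4 via (15.485,24.51): [(0, 23.7804) (8.6177, 25.2254) (19.6683, 38) (0, 38)]  |A|=186.8977
7. ⊥bis P7·P5 via (15.4,18.93): [(0, 23.7804) (8.6177, 25.2254) (19.6683, 38) (0, 38)]  |A|=186.8977
8. ⊥bis P7·P6 via (16.45,25.985): [(0, 23.7804) (8.6177, 25.2254) (19.6683, 38) (0, 38)]  |A|=186.8977
9. ⊥bis P7·P8 via (8.87,31.64): [(0, 36.0192) (12.5815, 29.8076) (19.6683, 38) (0, 38)]  |A|=93.0261
10. canonical 4-gon: [(0, 36.0192) (12.5815, 29.8076) (19.6683, 38) (0, 38)]
11. shoelace: 93.0261

Area of P7's cell: 93.0261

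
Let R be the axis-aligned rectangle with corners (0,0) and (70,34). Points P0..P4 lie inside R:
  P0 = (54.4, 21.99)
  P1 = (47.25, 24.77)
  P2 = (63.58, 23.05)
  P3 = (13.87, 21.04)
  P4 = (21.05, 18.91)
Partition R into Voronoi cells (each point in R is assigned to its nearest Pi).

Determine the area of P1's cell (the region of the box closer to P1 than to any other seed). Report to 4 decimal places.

Area of P1's cell: 445.8029

1. box [0,70]×[0,34]: [(0, 0) (70, 0) (70, 34) (0, 34)]
2. ⊥bis P1·P0 via (50.825,23.38): [(0, 0) (41.7346, 0) (54.9542, 34) (0, 34)]  |A|=1643.7091
3. ⊥bis P1·P2 via (55.415,23.91): [(0, 0) (41.7346, 0) (54.9542, 34) (0, 34)]  |A|=1643.7091
4. ⊥bis P1·P3 via (30.56,22.905): [(33.1195, 0) (41.7346, 0) (54.9542, 34) (29.3202, 34)]  |A|=582.2343
5. ⊥bis P1·P4 via (34.15,21.84): [(39.0348, 0) (41.7346, 0) (54.9542, 34) (31.4302, 34)]  |A|=445.8029
6. canonical 4-gon: [(39.0348, 0) (41.7346, 0) (54.9542, 34) (31.4302, 34)]
7. shoelace: 445.8029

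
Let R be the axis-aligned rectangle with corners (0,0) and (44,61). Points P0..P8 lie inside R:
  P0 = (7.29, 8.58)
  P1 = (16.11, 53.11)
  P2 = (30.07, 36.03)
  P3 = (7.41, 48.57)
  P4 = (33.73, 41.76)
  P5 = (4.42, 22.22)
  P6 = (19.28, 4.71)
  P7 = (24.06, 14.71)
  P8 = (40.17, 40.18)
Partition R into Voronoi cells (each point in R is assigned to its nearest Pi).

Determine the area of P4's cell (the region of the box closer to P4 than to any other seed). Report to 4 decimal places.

1. box [0,44]×[0,61]: [(0, 0) (44, 0) (44, 61) (0, 61)]
2. ⊥bis P4·P0 via (20.51,25.17): [(0, 41.5137) (44, 6.4516) (44, 61) (0, 61)]  |A|=1628.7625
3. ⊥bis P4·P1 via (24.92,47.435): [(13.9468, 30.4) (44, 6.4516) (44, 61) (33.658, 61)]  |A|=977.9096
4. ⊥bis P4·P2 via (31.9,38.895): [(23.0573, 44.5432) (44, 31.1662) (44, 61) (33.658, 61)]  |A|=397.499
5. ⊥bis P4·P3 via (20.57,45.165): [(23.0573, 44.5432) (44, 31.1662) (44, 61) (33.658, 61)]  |A|=397.499
6. ⊥bis P4·P5 via (19.075,31.99): [(23.0573, 44.5432) (44, 31.1662) (44, 61) (33.658, 61)]  |A|=397.499
7. ⊥bis P4·P6 via (26.505,23.235): [(23.0573, 44.5432) (44, 31.1662) (44, 61) (33.658, 61)]  |A|=397.499
8. ⊥bis P4·P7 via (28.895,28.235): [(23.0573, 44.5432) (44, 31.1662) (44, 61) (33.658, 61)]  |A|=397.499
9. ⊥bis P4·P8 via (36.95,40.97): [(23.0573, 44.5432) (35.8257, 36.3875) (41.8642, 61) (33.658, 61)]  |A|=249.2802
10. canonical 4-gon: [(23.0573, 44.5432) (35.8257, 36.3875) (41.8642, 61) (33.658, 61)]
11. shoelace: 249.2802

Area of P4's cell: 249.2802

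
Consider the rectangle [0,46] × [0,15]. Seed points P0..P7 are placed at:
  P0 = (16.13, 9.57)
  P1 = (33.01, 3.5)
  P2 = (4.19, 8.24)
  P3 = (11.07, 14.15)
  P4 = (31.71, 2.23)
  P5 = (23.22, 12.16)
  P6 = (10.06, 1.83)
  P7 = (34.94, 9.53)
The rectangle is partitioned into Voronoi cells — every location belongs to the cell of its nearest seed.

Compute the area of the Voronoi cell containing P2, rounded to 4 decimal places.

1. box [0,46]×[0,15]: [(0, 0) (46, 0) (46, 15) (0, 15)]
2. ⊥bis P2·P0 via (10.16,8.905): [(0, 0) (11.1519, 0) (9.4811, 15) (0, 15)]  |A|=154.7476
3. ⊥bis P2·P1 via (18.6,5.87): [(0, 0) (11.1519, 0) (9.4811, 15) (0, 15)]  |A|=154.7476
4. ⊥bis P2·P3 via (7.63,11.195): [(0, 0) (11.1519, 0) (10.2439, 8.1521) (4.3615, 15) (0, 15)]  |A|=137.2183
5. ⊥bis P2·P4 via (17.95,5.235): [(0, 0) (11.1519, 0) (10.2439, 8.1521) (4.3615, 15) (0, 15)]  |A|=137.2183
6. ⊥bis P2·P5 via (13.705,10.2): [(0, 0) (11.1519, 0) (10.2439, 8.1521) (4.3615, 15) (0, 15)]  |A|=137.2183
7. ⊥bis P2·P6 via (7.125,5.035): [(0, 0) (1.6268, 0) (10.2702, 7.9153) (10.2439, 8.1521) (4.3615, 15) (0, 15)]  |A|=99.5213
8. ⊥bis P2·P7 via (19.565,8.885): [(0, 0) (1.6268, 0) (10.2702, 7.9153) (10.2439, 8.1521) (4.3615, 15) (0, 15)]  |A|=99.5213
9. canonical 6-gon: [(0, 0) (1.6268, 0) (10.2702, 7.9153) (10.2439, 8.1521) (4.3615, 15) (0, 15)]
10. shoelace: 99.5213

Area of P2's cell: 99.5213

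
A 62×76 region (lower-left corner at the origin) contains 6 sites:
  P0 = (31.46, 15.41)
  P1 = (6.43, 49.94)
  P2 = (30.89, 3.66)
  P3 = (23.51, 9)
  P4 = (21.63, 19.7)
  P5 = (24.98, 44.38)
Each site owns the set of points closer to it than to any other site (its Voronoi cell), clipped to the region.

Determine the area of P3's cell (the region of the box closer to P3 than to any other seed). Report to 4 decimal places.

1. box [0,62]×[0,76]: [(0, 0) (62, 0) (62, 76) (0, 76)]
2. ⊥bis P3·P0 via (27.485,12.205): [(0, 46.2933) (0, 0) (37.3258, 0)]  |A|=863.9656
3. ⊥bis P3·P1 via (14.97,29.47): [(13.9182, 29.0312) (0, 23.2246) (0, 0) (37.3258, 0)]  |A|=703.4281
4. ⊥bis P3·P2 via (27.2,6.33): [(29.5752, 9.6126) (13.9182, 29.0312) (0, 23.2246) (0, 0) (22.6198, 0)]  |A|=632.7466
5. ⊥bis P3·P4 via (22.57,14.35): [(29.5752, 9.6126) (25.3602, 14.8402) (0, 10.3844) (0, 0) (22.6198, 0)]  |A|=337.956
6. ⊥bis P3·P5 via (24.245,26.69): [(29.5752, 9.6126) (25.3602, 14.8402) (0, 10.3844) (0, 0) (22.6198, 0)]  |A|=337.956
7. canonical 5-gon: [(29.5752, 9.6126) (25.3602, 14.8402) (0, 10.3844) (0, 0) (22.6198, 0)]
8. shoelace: 337.956

Area of P3's cell: 337.9560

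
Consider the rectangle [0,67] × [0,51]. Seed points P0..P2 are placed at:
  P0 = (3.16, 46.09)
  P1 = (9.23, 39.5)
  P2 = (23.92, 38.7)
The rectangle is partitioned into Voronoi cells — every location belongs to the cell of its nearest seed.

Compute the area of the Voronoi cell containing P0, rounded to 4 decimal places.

1. box [0,67]×[0,51]: [(0, 0) (67, 0) (67, 51) (0, 51)]
2. ⊥bis P0·P1 via (6.195,42.795): [(0, 37.0888) (15.1029, 51) (0, 51)]  |A|=105.0495
3. ⊥bis P0·P2 via (13.54,42.395): [(0, 37.0888) (15.1029, 51) (0, 51)]  |A|=105.0495
4. canonical 3-gon: [(0, 37.0888) (15.1029, 51) (0, 51)]
5. shoelace: 105.0495

Area of P0's cell: 105.0495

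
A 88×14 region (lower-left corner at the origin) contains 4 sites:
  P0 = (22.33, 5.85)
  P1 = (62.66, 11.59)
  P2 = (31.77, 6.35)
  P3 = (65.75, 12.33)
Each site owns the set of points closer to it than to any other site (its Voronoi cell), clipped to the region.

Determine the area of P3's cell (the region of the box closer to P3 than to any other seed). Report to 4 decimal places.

1. box [0,88]×[0,14]: [(0, 0) (88, 0) (88, 14) (0, 14)]
2. ⊥bis P3·P0 via (44.04,9.09): [(45.3966, 0) (88, 0) (88, 14) (43.3072, 14)]  |A|=611.0732
3. ⊥bis P3·P1 via (64.205,11.96): [(67.0692, 0) (88, 0) (88, 14) (63.7165, 14)]  |A|=316.5004
4. ⊥bis P3·P2 via (48.76,9.34): [(67.0692, 0) (88, 0) (88, 14) (63.7165, 14)]  |A|=316.5004
5. canonical 4-gon: [(67.0692, 0) (88, 0) (88, 14) (63.7165, 14)]
6. shoelace: 316.5004

Area of P3's cell: 316.5004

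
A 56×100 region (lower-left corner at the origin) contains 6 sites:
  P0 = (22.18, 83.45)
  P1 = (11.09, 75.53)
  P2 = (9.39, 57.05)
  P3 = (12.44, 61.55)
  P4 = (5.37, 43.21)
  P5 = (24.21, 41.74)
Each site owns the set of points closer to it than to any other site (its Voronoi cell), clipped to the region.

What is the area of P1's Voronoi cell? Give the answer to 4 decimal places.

1. box [0,56]×[0,100]: [(0, 0) (56, 0) (56, 100) (0, 100)]
2. ⊥bis P1·P0 via (16.635,79.49): [(0, 0) (56, 0) (56, 24.3691) (1.9876, 100) (0, 100)]  |A|=3557.4973
3. ⊥bis P1·P2 via (10.24,66.29): [(0, 67.232) (27.1744, 64.7322) (1.9876, 100) (0, 100)]  |A|=480.2753
4. ⊥bis P1·P3 via (11.765,68.54): [(0, 67.4039) (23.6363, 69.6864) (1.9876, 100) (0, 100)]  |A|=415.3524
5. ⊥bis P1·P4 via (8.23,59.37): [(0, 67.4039) (23.6363, 69.6864) (1.9876, 100) (0, 100)]  |A|=415.3524
6. ⊥bis P1·P5 via (17.65,58.635): [(0, 67.4039) (23.6363, 69.6864) (1.9876, 100) (0, 100)]  |A|=415.3524
7. canonical 4-gon: [(0, 67.4039) (23.6363, 69.6864) (1.9876, 100) (0, 100)]
8. shoelace: 415.3524

Area of P1's cell: 415.3524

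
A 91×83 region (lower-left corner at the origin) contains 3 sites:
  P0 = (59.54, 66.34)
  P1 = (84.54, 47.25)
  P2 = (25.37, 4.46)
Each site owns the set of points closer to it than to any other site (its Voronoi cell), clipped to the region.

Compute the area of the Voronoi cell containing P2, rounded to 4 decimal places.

Area of P2's cell: 2637.4240

1. box [0,91]×[0,83]: [(0, 0) (91, 0) (91, 83) (0, 83)]
2. ⊥bis P2·P0 via (42.455,35.4): [(0, 58.8436) (0, 0) (91, 0) (91, 8.5936)]  |A|=3068.3887
3. ⊥bis P2·P1 via (54.955,25.855): [(51.7735, 30.2543) (0, 58.8436) (0, 0) (73.6526, 0)]  |A|=2637.424
4. canonical 4-gon: [(51.7735, 30.2543) (0, 58.8436) (0, 0) (73.6526, 0)]
5. shoelace: 2637.424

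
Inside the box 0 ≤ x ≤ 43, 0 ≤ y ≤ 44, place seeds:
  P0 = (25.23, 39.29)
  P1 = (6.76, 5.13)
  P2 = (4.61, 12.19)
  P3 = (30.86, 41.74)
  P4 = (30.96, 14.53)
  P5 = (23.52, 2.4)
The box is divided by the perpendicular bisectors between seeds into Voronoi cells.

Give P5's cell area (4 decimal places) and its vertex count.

Area of P5's cell: 194.8202 (4 vertices)

1. box [0,43]×[0,44]: [(0, 0) (43, 0) (43, 44) (0, 44)]
2. ⊥bis P5·P0 via (24.375,20.845): [(0, 21.9749) (0, 0) (43, 0) (43, 19.9817)]  |A|=902.0655
3. ⊥bis P5·P1 via (15.14,3.765): [(17.9705, 21.1419) (14.5267, 0) (43, 0) (43, 19.9817)]  |A|=551.0548
4. ⊥bis P5·P2 via (14.065,7.295): [(21.1573, 20.9942) (16.4724, 11.9451) (14.5267, 0) (43, 0) (43, 19.9817)]  |A|=536.2901
5. ⊥bis P5·P3 via (27.19,22.07): [(36.8565, 20.2664) (21.1573, 20.9942) (16.4724, 11.9451) (14.5267, 0) (43, 0) (43, 19.1202)]  |A|=533.644
6. ⊥bis P5·P4 via (27.24,8.465): [(17.7001, 14.3164) (16.4724, 11.9451) (14.5267, 0) (41.0411, 0)]  |A|=194.8202
7. canonical 4-gon: [(17.7001, 14.3164) (16.4724, 11.9451) (14.5267, 0) (41.0411, 0)]
8. shoelace: 194.8202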